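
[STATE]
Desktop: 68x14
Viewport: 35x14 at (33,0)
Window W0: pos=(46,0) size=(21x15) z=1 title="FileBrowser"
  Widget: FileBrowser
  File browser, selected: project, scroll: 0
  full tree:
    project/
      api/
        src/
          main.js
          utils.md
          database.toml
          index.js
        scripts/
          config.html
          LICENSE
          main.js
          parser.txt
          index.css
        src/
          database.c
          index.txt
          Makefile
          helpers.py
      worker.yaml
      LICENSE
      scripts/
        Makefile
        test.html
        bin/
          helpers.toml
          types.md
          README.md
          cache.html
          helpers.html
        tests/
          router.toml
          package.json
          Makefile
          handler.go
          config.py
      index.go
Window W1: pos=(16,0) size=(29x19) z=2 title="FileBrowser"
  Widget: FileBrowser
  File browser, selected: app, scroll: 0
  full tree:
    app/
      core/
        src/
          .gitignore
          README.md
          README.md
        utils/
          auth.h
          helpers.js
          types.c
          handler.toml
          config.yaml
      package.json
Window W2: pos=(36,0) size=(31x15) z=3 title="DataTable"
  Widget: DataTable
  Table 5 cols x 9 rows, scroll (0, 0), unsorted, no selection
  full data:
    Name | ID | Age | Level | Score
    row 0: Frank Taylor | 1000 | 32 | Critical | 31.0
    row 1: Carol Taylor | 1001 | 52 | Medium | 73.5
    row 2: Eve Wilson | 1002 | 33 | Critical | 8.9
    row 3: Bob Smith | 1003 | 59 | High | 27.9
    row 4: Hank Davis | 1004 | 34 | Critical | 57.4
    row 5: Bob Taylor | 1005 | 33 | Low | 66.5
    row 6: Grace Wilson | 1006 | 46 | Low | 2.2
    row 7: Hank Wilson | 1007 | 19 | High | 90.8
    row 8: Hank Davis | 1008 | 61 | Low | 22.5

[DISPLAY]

━━━┏━━━━━━━━━━━━━━━━━━━━━━━━━━━━━┓ 
   ┃ DataTable                   ┃ 
───┠─────────────────────────────┨ 
   ┃Name        │ID  │Age│Level  ┃ 
   ┃────────────┼────┼───┼───────┃ 
   ┃Frank Taylor│1000│32 │Critica┃ 
   ┃Carol Taylor│1001│52 │Medium ┃ 
   ┃Eve Wilson  │1002│33 │Critica┃ 
   ┃Bob Smith   │1003│59 │High   ┃ 
   ┃Hank Davis  │1004│34 │Critica┃ 
   ┃Bob Taylor  │1005│33 │Low    ┃ 
   ┃Grace Wilson│1006│46 │Low    ┃ 
   ┃Hank Wilson │1007│19 │High   ┃ 
   ┃Hank Davis  │1008│61 │Low    ┃ 


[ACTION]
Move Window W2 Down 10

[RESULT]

━━━┃ DataTable                   ┃ 
   ┠─────────────────────────────┨ 
───┃Name        │ID  │Age│Level  ┃ 
   ┃────────────┼────┼───┼───────┃ 
   ┃Frank Taylor│1000│32 │Critica┃ 
   ┃Carol Taylor│1001│52 │Medium ┃ 
   ┃Eve Wilson  │1002│33 │Critica┃ 
   ┃Bob Smith   │1003│59 │High   ┃ 
   ┃Hank Davis  │1004│34 │Critica┃ 
   ┃Bob Taylor  │1005│33 │Low    ┃ 
   ┃Grace Wilson│1006│46 │Low    ┃ 
   ┃Hank Wilson │1007│19 │High   ┃ 
   ┃Hank Davis  │1008│61 │Low    ┃ 
   ┗━━━━━━━━━━━━━━━━━━━━━━━━━━━━━┛ 


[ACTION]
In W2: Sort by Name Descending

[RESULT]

━━━┃ DataTable                   ┃ 
   ┠─────────────────────────────┨ 
───┃Name       ▼│ID  │Age│Level  ┃ 
   ┃────────────┼────┼───┼───────┃ 
   ┃Hank Wilson │1007│19 │High   ┃ 
   ┃Hank Davis  │1004│34 │Critica┃ 
   ┃Hank Davis  │1008│61 │Low    ┃ 
   ┃Grace Wilson│1006│46 │Low    ┃ 
   ┃Frank Taylor│1000│32 │Critica┃ 
   ┃Eve Wilson  │1002│33 │Critica┃ 
   ┃Carol Taylor│1001│52 │Medium ┃ 
   ┃Bob Taylor  │1005│33 │Low    ┃ 
   ┃Bob Smith   │1003│59 │High   ┃ 
   ┗━━━━━━━━━━━━━━━━━━━━━━━━━━━━━┛ 


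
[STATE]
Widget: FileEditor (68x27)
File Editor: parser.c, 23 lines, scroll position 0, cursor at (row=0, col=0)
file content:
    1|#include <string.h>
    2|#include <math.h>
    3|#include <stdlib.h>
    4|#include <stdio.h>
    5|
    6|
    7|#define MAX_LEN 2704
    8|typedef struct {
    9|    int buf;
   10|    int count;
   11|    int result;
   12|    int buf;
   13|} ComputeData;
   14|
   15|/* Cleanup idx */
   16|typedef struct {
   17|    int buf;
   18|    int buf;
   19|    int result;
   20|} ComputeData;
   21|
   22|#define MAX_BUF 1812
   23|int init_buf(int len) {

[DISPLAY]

█include <string.h>                                                ▲
#include <math.h>                                                  █
#include <stdlib.h>                                                ░
#include <stdio.h>                                                 ░
                                                                   ░
                                                                   ░
#define MAX_LEN 2704                                               ░
typedef struct {                                                   ░
    int buf;                                                       ░
    int count;                                                     ░
    int result;                                                    ░
    int buf;                                                       ░
} ComputeData;                                                     ░
                                                                   ░
/* Cleanup idx */                                                  ░
typedef struct {                                                   ░
    int buf;                                                       ░
    int buf;                                                       ░
    int result;                                                    ░
} ComputeData;                                                     ░
                                                                   ░
#define MAX_BUF 1812                                               ░
int init_buf(int len) {                                            ░
                                                                   ░
                                                                   ░
                                                                   ░
                                                                   ▼


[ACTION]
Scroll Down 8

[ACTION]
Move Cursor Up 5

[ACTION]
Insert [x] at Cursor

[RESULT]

x█include <string.h>                                               ▲
#include <math.h>                                                  █
#include <stdlib.h>                                                ░
#include <stdio.h>                                                 ░
                                                                   ░
                                                                   ░
#define MAX_LEN 2704                                               ░
typedef struct {                                                   ░
    int buf;                                                       ░
    int count;                                                     ░
    int result;                                                    ░
    int buf;                                                       ░
} ComputeData;                                                     ░
                                                                   ░
/* Cleanup idx */                                                  ░
typedef struct {                                                   ░
    int buf;                                                       ░
    int buf;                                                       ░
    int result;                                                    ░
} ComputeData;                                                     ░
                                                                   ░
#define MAX_BUF 1812                                               ░
int init_buf(int len) {                                            ░
                                                                   ░
                                                                   ░
                                                                   ░
                                                                   ▼


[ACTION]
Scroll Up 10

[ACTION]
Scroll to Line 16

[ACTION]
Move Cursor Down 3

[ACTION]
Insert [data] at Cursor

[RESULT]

x#include <string.h>                                               ▲
#include <math.h>                                                  █
#include <stdlib.h>                                                ░
#data█nclude <stdio.h>                                             ░
                                                                   ░
                                                                   ░
#define MAX_LEN 2704                                               ░
typedef struct {                                                   ░
    int buf;                                                       ░
    int count;                                                     ░
    int result;                                                    ░
    int buf;                                                       ░
} ComputeData;                                                     ░
                                                                   ░
/* Cleanup idx */                                                  ░
typedef struct {                                                   ░
    int buf;                                                       ░
    int buf;                                                       ░
    int result;                                                    ░
} ComputeData;                                                     ░
                                                                   ░
#define MAX_BUF 1812                                               ░
int init_buf(int len) {                                            ░
                                                                   ░
                                                                   ░
                                                                   ░
                                                                   ▼


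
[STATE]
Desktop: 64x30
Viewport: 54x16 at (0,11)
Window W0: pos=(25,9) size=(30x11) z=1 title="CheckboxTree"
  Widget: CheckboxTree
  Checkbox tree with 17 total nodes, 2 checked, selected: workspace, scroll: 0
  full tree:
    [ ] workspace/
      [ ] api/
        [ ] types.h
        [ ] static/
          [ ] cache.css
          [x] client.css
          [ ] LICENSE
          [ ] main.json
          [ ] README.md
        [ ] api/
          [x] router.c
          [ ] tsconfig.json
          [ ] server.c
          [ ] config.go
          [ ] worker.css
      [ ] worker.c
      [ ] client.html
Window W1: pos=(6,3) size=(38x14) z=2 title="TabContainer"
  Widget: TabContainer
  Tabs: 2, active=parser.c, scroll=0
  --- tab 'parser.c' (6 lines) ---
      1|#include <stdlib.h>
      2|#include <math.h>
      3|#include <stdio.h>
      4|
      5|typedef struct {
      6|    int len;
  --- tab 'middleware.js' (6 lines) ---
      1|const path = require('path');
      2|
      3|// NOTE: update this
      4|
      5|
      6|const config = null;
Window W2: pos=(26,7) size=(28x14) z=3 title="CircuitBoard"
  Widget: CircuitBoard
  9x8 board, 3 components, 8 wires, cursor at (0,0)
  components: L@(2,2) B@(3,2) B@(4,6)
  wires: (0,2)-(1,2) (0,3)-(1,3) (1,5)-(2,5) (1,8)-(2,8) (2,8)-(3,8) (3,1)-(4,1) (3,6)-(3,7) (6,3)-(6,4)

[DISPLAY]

      ┃                   ┃0  [.]      ·   ·         ┃
      ┃typedef struct {   ┃            │   │         ┃
      ┃    int len;       ┃1           ·   ·       · ┃
      ┃                   ┃                        │ ┃
      ┃                   ┃2           L           · ┃
      ┗━━━━━━━━━━━━━━━━━━━┃                          ┃
                         ┃┃3       ·   B             ┃
                         ┃┃        │                 ┃
                         ┗┃4       ·                 ┃
                          ┗━━━━━━━━━━━━━━━━━━━━━━━━━━┛
                                                      
                                                      
                                                      
                                                      
                                                      
                                                      


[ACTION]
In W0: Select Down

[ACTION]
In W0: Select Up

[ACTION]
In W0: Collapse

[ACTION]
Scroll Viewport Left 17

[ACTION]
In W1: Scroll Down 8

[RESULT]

      ┃                   ┃0  [.]      ·   ·         ┃
      ┃                   ┃            │   │         ┃
      ┃                   ┃1           ·   ·       · ┃
      ┃                   ┃                        │ ┃
      ┃                   ┃2           L           · ┃
      ┗━━━━━━━━━━━━━━━━━━━┃                          ┃
                         ┃┃3       ·   B             ┃
                         ┃┃        │                 ┃
                         ┗┃4       ·                 ┃
                          ┗━━━━━━━━━━━━━━━━━━━━━━━━━━┛
                                                      
                                                      
                                                      
                                                      
                                                      
                                                      


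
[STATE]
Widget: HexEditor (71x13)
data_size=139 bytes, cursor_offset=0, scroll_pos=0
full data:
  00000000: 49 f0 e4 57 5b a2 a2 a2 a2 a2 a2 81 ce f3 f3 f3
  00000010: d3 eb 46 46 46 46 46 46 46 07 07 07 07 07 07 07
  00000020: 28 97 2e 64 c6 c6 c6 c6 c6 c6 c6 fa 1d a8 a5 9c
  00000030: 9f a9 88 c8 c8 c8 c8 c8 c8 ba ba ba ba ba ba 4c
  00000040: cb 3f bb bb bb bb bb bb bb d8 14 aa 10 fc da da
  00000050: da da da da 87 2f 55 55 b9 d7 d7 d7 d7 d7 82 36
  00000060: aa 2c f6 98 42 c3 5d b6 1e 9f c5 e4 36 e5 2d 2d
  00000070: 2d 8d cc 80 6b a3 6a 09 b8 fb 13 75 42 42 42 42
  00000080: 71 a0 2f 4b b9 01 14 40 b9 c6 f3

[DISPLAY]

00000000  49 f0 e4 57 5b a2 a2 a2  a2 a2 a2 81 ce f3 f3 f3  |I..W[.....
00000010  d3 eb 46 46 46 46 46 46  46 07 07 07 07 07 07 07  |..FFFFFFF.
00000020  28 97 2e 64 c6 c6 c6 c6  c6 c6 c6 fa 1d a8 a5 9c  |(..d......
00000030  9f a9 88 c8 c8 c8 c8 c8  c8 ba ba ba ba ba ba 4c  |..........
00000040  cb 3f bb bb bb bb bb bb  bb d8 14 aa 10 fc da da  |.?........
00000050  da da da da 87 2f 55 55  b9 d7 d7 d7 d7 d7 82 36  |...../UU..
00000060  aa 2c f6 98 42 c3 5d b6  1e 9f c5 e4 36 e5 2d 2d  |.,..B.]...
00000070  2d 8d cc 80 6b a3 6a 09  b8 fb 13 75 42 42 42 42  |-...k.j...
00000080  71 a0 2f 4b b9 01 14 40  b9 c6 f3                 |q./K...@..
                                                                       
                                                                       
                                                                       
                                                                       


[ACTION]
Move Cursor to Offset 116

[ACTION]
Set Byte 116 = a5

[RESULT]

00000000  49 f0 e4 57 5b a2 a2 a2  a2 a2 a2 81 ce f3 f3 f3  |I..W[.....
00000010  d3 eb 46 46 46 46 46 46  46 07 07 07 07 07 07 07  |..FFFFFFF.
00000020  28 97 2e 64 c6 c6 c6 c6  c6 c6 c6 fa 1d a8 a5 9c  |(..d......
00000030  9f a9 88 c8 c8 c8 c8 c8  c8 ba ba ba ba ba ba 4c  |..........
00000040  cb 3f bb bb bb bb bb bb  bb d8 14 aa 10 fc da da  |.?........
00000050  da da da da 87 2f 55 55  b9 d7 d7 d7 d7 d7 82 36  |...../UU..
00000060  aa 2c f6 98 42 c3 5d b6  1e 9f c5 e4 36 e5 2d 2d  |.,..B.]...
00000070  2d 8d cc 80 A5 a3 6a 09  b8 fb 13 75 42 42 42 42  |-.....j...
00000080  71 a0 2f 4b b9 01 14 40  b9 c6 f3                 |q./K...@..
                                                                       
                                                                       
                                                                       
                                                                       


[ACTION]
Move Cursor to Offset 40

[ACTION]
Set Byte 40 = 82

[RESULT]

00000000  49 f0 e4 57 5b a2 a2 a2  a2 a2 a2 81 ce f3 f3 f3  |I..W[.....
00000010  d3 eb 46 46 46 46 46 46  46 07 07 07 07 07 07 07  |..FFFFFFF.
00000020  28 97 2e 64 c6 c6 c6 c6  82 c6 c6 fa 1d a8 a5 9c  |(..d......
00000030  9f a9 88 c8 c8 c8 c8 c8  c8 ba ba ba ba ba ba 4c  |..........
00000040  cb 3f bb bb bb bb bb bb  bb d8 14 aa 10 fc da da  |.?........
00000050  da da da da 87 2f 55 55  b9 d7 d7 d7 d7 d7 82 36  |...../UU..
00000060  aa 2c f6 98 42 c3 5d b6  1e 9f c5 e4 36 e5 2d 2d  |.,..B.]...
00000070  2d 8d cc 80 a5 a3 6a 09  b8 fb 13 75 42 42 42 42  |-.....j...
00000080  71 a0 2f 4b b9 01 14 40  b9 c6 f3                 |q./K...@..
                                                                       
                                                                       
                                                                       
                                                                       


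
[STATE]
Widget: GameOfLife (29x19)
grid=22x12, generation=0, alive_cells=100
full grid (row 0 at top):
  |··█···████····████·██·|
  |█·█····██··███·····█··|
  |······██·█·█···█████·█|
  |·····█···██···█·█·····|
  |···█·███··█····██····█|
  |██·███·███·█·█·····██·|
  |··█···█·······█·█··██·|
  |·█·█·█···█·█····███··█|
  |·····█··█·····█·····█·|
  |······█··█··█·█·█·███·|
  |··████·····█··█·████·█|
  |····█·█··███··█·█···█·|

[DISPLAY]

Gen: 0                       
··█···████····████·██·       
█·█····██··███·····█··       
······██·█·█···█████·█       
·····█···██···█·█·····       
···█·███··█····██····█       
██·███·███·█·█·····██·       
··█···█·······█·█··██·       
·█·█·█···█·█····███··█       
·····█··█·····█·····█·       
······█··█··█·█·█·███·       
··████·····█··█·████·█       
····█·█··███··█·█···█·       
                             
                             
                             
                             
                             
                             


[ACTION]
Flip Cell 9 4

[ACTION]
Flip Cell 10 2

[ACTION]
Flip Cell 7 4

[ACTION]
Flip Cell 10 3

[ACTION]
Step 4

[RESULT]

Gen: 4                       
······██···█······█···       
······█·█·█·██··█··██·       
····██··█······██···█·       
····██·█·█····█·····█·       
···█·█···█·█·······█··       
··█······██··█·······█       
██········█···████··██       
·█········██····█·····       
·██·█··········█·█··██       
···█····██·█·····██··█       
····█·····██···██··█·█       
··················███·       
                             
                             
                             
                             
                             
                             


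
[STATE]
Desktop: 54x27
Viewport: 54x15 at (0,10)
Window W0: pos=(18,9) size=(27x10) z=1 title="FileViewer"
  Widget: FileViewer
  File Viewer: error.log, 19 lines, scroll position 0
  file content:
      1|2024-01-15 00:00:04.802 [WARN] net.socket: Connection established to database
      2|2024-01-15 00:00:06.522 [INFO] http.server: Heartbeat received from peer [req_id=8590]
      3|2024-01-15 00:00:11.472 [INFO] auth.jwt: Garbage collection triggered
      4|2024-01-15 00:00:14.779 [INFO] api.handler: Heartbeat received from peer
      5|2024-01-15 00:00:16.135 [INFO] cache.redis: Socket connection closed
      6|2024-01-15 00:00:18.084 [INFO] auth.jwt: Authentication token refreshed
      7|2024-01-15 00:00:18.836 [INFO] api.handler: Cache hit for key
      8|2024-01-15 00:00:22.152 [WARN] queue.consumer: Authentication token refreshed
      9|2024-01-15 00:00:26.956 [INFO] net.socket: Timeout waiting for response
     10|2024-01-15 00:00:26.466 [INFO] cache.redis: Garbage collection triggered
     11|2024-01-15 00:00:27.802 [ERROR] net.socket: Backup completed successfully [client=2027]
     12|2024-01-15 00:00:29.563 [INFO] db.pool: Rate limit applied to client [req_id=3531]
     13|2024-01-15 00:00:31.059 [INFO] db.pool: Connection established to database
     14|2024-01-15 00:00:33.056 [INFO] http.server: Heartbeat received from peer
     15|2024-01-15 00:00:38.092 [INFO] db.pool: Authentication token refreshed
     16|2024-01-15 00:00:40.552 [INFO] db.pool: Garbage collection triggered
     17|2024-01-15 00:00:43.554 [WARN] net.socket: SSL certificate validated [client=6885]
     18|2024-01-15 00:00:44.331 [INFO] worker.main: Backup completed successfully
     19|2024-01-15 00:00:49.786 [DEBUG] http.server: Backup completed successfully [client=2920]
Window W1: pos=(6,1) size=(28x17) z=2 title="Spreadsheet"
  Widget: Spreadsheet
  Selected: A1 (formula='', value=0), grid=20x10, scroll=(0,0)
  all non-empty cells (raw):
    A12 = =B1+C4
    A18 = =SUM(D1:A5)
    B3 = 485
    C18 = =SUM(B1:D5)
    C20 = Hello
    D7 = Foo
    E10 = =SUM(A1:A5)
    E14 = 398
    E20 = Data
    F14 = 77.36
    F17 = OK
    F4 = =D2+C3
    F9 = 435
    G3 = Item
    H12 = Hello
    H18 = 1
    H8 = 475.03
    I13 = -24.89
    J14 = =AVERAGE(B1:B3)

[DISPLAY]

      ┃  4        0       0      ┃          ┃         
      ┃  5        0       0      ┃──────────┨         
      ┃  6        0       0      ┃0:04.802 ▲┃         
      ┃  7        0       0      ┃0:06.522 █┃         
      ┃  8        0       0      ┃0:11.472 ░┃         
      ┃  9        0       0      ┃0:14.779 ░┃         
      ┃ 10        0       0      ┃0:16.135 ░┃         
      ┗━━━━━━━━━━━━━━━━━━━━━━━━━━┛0:18.084 ▼┃         
                  ┗━━━━━━━━━━━━━━━━━━━━━━━━━┛         
                                                      
                                                      
                                                      
                                                      
                                                      
                                                      


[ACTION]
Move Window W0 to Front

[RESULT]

      ┃  4        ┃ FileViewer              ┃         
      ┃  5        ┠─────────────────────────┨         
      ┃  6        ┃2024-01-15 00:00:04.802 ▲┃         
      ┃  7        ┃2024-01-15 00:00:06.522 █┃         
      ┃  8        ┃2024-01-15 00:00:11.472 ░┃         
      ┃  9        ┃2024-01-15 00:00:14.779 ░┃         
      ┃ 10        ┃2024-01-15 00:00:16.135 ░┃         
      ┗━━━━━━━━━━━┃2024-01-15 00:00:18.084 ▼┃         
                  ┗━━━━━━━━━━━━━━━━━━━━━━━━━┛         
                                                      
                                                      
                                                      
                                                      
                                                      
                                                      


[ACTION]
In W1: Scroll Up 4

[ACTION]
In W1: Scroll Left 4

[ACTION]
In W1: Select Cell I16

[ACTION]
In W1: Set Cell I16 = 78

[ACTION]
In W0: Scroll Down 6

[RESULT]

      ┃  4        ┃ FileViewer              ┃         
      ┃  5        ┠─────────────────────────┨         
      ┃  6        ┃2024-01-15 00:00:18.836 ▲┃         
      ┃  7        ┃2024-01-15 00:00:22.152 ░┃         
      ┃  8        ┃2024-01-15 00:00:26.956 █┃         
      ┃  9        ┃2024-01-15 00:00:26.466 ░┃         
      ┃ 10        ┃2024-01-15 00:00:27.802 ░┃         
      ┗━━━━━━━━━━━┃2024-01-15 00:00:29.563 ▼┃         
                  ┗━━━━━━━━━━━━━━━━━━━━━━━━━┛         
                                                      
                                                      
                                                      
                                                      
                                                      
                                                      


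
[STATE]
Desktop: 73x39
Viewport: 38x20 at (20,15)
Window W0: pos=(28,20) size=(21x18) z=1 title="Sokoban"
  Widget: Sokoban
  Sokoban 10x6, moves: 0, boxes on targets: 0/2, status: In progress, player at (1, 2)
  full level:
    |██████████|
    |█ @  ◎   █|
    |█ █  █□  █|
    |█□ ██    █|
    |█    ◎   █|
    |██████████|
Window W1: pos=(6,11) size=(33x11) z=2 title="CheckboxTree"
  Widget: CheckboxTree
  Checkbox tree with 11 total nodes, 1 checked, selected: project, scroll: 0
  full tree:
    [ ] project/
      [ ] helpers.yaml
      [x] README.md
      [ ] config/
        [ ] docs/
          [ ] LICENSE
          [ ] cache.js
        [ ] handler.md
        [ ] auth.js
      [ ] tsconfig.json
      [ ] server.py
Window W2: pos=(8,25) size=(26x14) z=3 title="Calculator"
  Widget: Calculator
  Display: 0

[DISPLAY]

s.yaml            ┃                   
.md               ┃                   
/                 ┃                   
/                 ┃                   
CENSE             ┃                   
che.js            ┃━━━━━━━━━┓         
━━━━━━━━━━━━━━━━━━┛         ┃         
        ┠───────────────────┨         
        ┃██████████         ┃         
        ┃█ @  ◎   █         ┃         
━━━━━━━━━━━━━┓█□  █         ┃         
             ┃    █         ┃         
─────────────┨◎   █         ┃         
            0┃█████         ┃         
─┬───┐       ┃: 0  0/2      ┃         
 │ ÷ │       ┃              ┃         
─┼───┤       ┃              ┃         
 │ × │       ┃              ┃         
─┼───┤       ┃              ┃         
 │ - │       ┃              ┃         


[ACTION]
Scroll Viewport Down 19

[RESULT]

CENSE             ┃                   
che.js            ┃━━━━━━━━━┓         
━━━━━━━━━━━━━━━━━━┛         ┃         
        ┠───────────────────┨         
        ┃██████████         ┃         
        ┃█ @  ◎   █         ┃         
━━━━━━━━━━━━━┓█□  █         ┃         
             ┃    █         ┃         
─────────────┨◎   █         ┃         
            0┃█████         ┃         
─┬───┐       ┃: 0  0/2      ┃         
 │ ÷ │       ┃              ┃         
─┼───┤       ┃              ┃         
 │ × │       ┃              ┃         
─┼───┤       ┃              ┃         
 │ - │       ┃              ┃         
─┼───┤       ┃              ┃         
 │ + │       ┃              ┃         
─┴───┘       ┃━━━━━━━━━━━━━━┛         
━━━━━━━━━━━━━┛                        


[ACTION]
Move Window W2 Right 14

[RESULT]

CENSE             ┃                   
che.js            ┃━━━━━━━━━┓         
━━━━━━━━━━━━━━━━━━┛         ┃         
        ┠───────────────────┨         
        ┃██████████         ┃         
        ┃█ @  ◎   █         ┃         
  ┏━━━━━━━━━━━━━━━━━━━━━━━━┓┃         
  ┃ Calculator             ┃┃         
  ┠────────────────────────┨┃         
  ┃                       0┃┃         
  ┃┌───┬───┬───┬───┐       ┃┃         
  ┃│ 7 │ 8 │ 9 │ ÷ │       ┃┃         
  ┃├───┼───┼───┼───┤       ┃┃         
  ┃│ 4 │ 5 │ 6 │ × │       ┃┃         
  ┃├───┼───┼───┼───┤       ┃┃         
  ┃│ 1 │ 2 │ 3 │ - │       ┃┃         
  ┃├───┼───┼───┼───┤       ┃┃         
  ┃│ 0 │ . │ = │ + │       ┃┃         
  ┃└───┴───┴───┴───┘       ┃┛         
  ┗━━━━━━━━━━━━━━━━━━━━━━━━┛          


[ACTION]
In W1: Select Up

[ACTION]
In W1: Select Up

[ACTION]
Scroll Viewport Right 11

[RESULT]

       ┃                              
       ┃━━━━━━━━━┓                    
━━━━━━━┛         ┃                    
─────────────────┨                    
████████         ┃                    
@  ◎   █         ┃                    
━━━━━━━━━━━━━━━━┓┃                    
tor             ┃┃                    
────────────────┨┃                    
               0┃┃                    
┬───┬───┐       ┃┃                    
│ 9 │ ÷ │       ┃┃                    
┼───┼───┤       ┃┃                    
│ 6 │ × │       ┃┃                    
┼───┼───┤       ┃┃                    
│ 3 │ - │       ┃┃                    
┼───┼───┤       ┃┃                    
│ = │ + │       ┃┃                    
┴───┴───┘       ┃┛                    
━━━━━━━━━━━━━━━━┛                     


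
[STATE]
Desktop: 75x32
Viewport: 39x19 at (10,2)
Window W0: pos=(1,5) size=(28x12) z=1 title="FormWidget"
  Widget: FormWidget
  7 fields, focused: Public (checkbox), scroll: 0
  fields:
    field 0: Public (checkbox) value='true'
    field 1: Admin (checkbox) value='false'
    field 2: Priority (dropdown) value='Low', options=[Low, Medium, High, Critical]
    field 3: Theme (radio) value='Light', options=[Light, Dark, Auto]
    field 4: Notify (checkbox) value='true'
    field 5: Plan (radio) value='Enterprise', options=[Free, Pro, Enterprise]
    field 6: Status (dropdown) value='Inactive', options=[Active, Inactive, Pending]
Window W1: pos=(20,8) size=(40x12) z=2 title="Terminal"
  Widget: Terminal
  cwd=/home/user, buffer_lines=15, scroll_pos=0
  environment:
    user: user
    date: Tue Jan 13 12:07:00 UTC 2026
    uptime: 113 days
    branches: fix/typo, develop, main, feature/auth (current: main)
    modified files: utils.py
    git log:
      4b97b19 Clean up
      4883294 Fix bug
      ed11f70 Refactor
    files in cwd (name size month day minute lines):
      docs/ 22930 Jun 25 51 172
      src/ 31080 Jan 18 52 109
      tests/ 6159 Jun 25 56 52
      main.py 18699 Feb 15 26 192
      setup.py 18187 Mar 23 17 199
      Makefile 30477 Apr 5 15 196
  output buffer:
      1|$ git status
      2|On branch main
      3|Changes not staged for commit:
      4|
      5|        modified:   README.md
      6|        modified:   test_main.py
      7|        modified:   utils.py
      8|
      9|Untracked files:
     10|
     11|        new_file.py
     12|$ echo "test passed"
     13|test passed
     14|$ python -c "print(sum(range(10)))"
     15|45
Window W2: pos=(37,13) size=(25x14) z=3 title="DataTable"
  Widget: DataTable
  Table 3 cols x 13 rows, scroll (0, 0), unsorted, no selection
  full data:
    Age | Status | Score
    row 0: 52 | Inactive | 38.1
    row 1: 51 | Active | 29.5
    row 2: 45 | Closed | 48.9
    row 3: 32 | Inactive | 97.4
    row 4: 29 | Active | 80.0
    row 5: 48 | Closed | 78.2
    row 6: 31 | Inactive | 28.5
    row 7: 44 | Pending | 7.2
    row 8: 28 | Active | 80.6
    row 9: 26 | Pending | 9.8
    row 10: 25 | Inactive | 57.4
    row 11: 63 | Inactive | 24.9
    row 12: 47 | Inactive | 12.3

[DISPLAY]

                                       
                                       
                                       
━━━━━━━━━━━━━━━━━━┓                    
get               ┃                    
──────────────────┨                    
:     [x] ┏━━━━━━━━━━━━━━━━━━━━━━━━━━━━
      [ ] ┃ Terminal                   
ty:   [Low┠────────────────────────────
      (●) ┃$ git status                
:     [x] ┃On branch main              
      ( ) ┃Changes not stag┏━━━━━━━━━━━
:     [Ina┃                ┃ DataTable 
          ┃        modified┠───────────
━━━━━━━━━━┃        modified┃Age│Status 
          ┃        modified┃───┼───────
          ┃                ┃52 │Inactiv
          ┗━━━━━━━━━━━━━━━━┃51 │Active 
                           ┃45 │Closed 


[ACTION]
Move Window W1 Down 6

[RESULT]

                                       
                                       
                                       
━━━━━━━━━━━━━━━━━━┓                    
get               ┃                    
──────────────────┨                    
:     [x]         ┃                    
      [ ]         ┃                    
ty:   [Low      ▼]┃                    
      (●) Light  (┃                    
:     [x]         ┃                    
      ( ) Free  ( ┃        ┏━━━━━━━━━━━
:     [Ina┏━━━━━━━━━━━━━━━━┃ DataTable 
          ┃ Terminal       ┠───────────
━━━━━━━━━━┠────────────────┃Age│Status 
          ┃$ git status    ┃───┼───────
          ┃On branch main  ┃52 │Inactiv
          ┃Changes not stag┃51 │Active 
          ┃                ┃45 │Closed 


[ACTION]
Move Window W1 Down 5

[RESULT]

                                       
                                       
                                       
━━━━━━━━━━━━━━━━━━┓                    
get               ┃                    
──────────────────┨                    
:     [x]         ┃                    
      [ ]         ┃                    
ty:   [Low      ▼]┃                    
      (●) Light  (┃                    
:     [x]         ┃                    
      ( ) Free  ( ┃        ┏━━━━━━━━━━━
:     [Inactive ▼]┃        ┃ DataTable 
                  ┃        ┠───────────
━━━━━━━━━━━━━━━━━━┛        ┃Age│Status 
                           ┃───┼───────
                           ┃52 │Inactiv
          ┏━━━━━━━━━━━━━━━━┃51 │Active 
          ┃ Terminal       ┃45 │Closed 


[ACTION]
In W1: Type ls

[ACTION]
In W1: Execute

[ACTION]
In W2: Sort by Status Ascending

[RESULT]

                                       
                                       
                                       
━━━━━━━━━━━━━━━━━━┓                    
get               ┃                    
──────────────────┨                    
:     [x]         ┃                    
      [ ]         ┃                    
ty:   [Low      ▼]┃                    
      (●) Light  (┃                    
:     [x]         ┃                    
      ( ) Free  ( ┃        ┏━━━━━━━━━━━
:     [Inactive ▼]┃        ┃ DataTable 
                  ┃        ┠───────────
━━━━━━━━━━━━━━━━━━┛        ┃Age│Status 
                           ┃───┼───────
                           ┃51 │Active 
          ┏━━━━━━━━━━━━━━━━┃29 │Active 
          ┃ Terminal       ┃28 │Active 


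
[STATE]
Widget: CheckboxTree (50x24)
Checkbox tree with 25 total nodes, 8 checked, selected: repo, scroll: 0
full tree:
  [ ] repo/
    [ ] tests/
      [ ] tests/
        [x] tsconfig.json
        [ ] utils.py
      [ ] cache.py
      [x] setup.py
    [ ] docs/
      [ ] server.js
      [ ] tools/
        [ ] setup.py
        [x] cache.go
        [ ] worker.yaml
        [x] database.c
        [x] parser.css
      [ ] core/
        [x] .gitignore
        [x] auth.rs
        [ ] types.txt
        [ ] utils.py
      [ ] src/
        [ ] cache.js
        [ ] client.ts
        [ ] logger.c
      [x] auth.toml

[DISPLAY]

>[-] repo/                                        
   [-] tests/                                     
     [-] tests/                                   
       [x] tsconfig.json                          
       [ ] utils.py                               
     [ ] cache.py                                 
     [x] setup.py                                 
   [-] docs/                                      
     [ ] server.js                                
     [-] tools/                                   
       [ ] setup.py                               
       [x] cache.go                               
       [ ] worker.yaml                            
       [x] database.c                             
       [x] parser.css                             
     [-] core/                                    
       [x] .gitignore                             
       [x] auth.rs                                
       [ ] types.txt                              
       [ ] utils.py                               
     [ ] src/                                     
       [ ] cache.js                               
       [ ] client.ts                              
       [ ] logger.c                               


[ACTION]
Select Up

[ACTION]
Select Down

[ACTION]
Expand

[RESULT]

 [-] repo/                                        
>  [-] tests/                                     
     [-] tests/                                   
       [x] tsconfig.json                          
       [ ] utils.py                               
     [ ] cache.py                                 
     [x] setup.py                                 
   [-] docs/                                      
     [ ] server.js                                
     [-] tools/                                   
       [ ] setup.py                               
       [x] cache.go                               
       [ ] worker.yaml                            
       [x] database.c                             
       [x] parser.css                             
     [-] core/                                    
       [x] .gitignore                             
       [x] auth.rs                                
       [ ] types.txt                              
       [ ] utils.py                               
     [ ] src/                                     
       [ ] cache.js                               
       [ ] client.ts                              
       [ ] logger.c                               


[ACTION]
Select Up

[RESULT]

>[-] repo/                                        
   [-] tests/                                     
     [-] tests/                                   
       [x] tsconfig.json                          
       [ ] utils.py                               
     [ ] cache.py                                 
     [x] setup.py                                 
   [-] docs/                                      
     [ ] server.js                                
     [-] tools/                                   
       [ ] setup.py                               
       [x] cache.go                               
       [ ] worker.yaml                            
       [x] database.c                             
       [x] parser.css                             
     [-] core/                                    
       [x] .gitignore                             
       [x] auth.rs                                
       [ ] types.txt                              
       [ ] utils.py                               
     [ ] src/                                     
       [ ] cache.js                               
       [ ] client.ts                              
       [ ] logger.c                               


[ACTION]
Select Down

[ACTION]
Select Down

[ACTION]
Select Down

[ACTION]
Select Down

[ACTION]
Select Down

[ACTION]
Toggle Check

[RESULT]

 [-] repo/                                        
   [-] tests/                                     
     [-] tests/                                   
       [x] tsconfig.json                          
       [ ] utils.py                               
>    [x] cache.py                                 
     [x] setup.py                                 
   [-] docs/                                      
     [ ] server.js                                
     [-] tools/                                   
       [ ] setup.py                               
       [x] cache.go                               
       [ ] worker.yaml                            
       [x] database.c                             
       [x] parser.css                             
     [-] core/                                    
       [x] .gitignore                             
       [x] auth.rs                                
       [ ] types.txt                              
       [ ] utils.py                               
     [ ] src/                                     
       [ ] cache.js                               
       [ ] client.ts                              
       [ ] logger.c                               
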